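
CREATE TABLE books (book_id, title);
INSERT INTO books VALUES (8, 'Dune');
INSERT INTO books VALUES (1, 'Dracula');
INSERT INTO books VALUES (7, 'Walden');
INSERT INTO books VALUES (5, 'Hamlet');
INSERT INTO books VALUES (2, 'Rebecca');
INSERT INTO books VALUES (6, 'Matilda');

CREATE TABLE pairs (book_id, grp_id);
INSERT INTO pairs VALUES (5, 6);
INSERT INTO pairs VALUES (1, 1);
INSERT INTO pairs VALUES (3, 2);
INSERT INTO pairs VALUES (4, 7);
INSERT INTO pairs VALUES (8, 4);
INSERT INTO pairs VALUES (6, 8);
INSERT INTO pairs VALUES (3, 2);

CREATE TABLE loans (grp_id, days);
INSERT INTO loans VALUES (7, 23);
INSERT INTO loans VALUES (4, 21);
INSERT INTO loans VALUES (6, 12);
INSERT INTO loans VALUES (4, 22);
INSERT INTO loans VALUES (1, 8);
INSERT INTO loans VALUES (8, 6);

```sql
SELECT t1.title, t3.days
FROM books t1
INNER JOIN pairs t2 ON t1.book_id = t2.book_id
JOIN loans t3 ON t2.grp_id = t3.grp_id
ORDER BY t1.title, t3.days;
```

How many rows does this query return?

5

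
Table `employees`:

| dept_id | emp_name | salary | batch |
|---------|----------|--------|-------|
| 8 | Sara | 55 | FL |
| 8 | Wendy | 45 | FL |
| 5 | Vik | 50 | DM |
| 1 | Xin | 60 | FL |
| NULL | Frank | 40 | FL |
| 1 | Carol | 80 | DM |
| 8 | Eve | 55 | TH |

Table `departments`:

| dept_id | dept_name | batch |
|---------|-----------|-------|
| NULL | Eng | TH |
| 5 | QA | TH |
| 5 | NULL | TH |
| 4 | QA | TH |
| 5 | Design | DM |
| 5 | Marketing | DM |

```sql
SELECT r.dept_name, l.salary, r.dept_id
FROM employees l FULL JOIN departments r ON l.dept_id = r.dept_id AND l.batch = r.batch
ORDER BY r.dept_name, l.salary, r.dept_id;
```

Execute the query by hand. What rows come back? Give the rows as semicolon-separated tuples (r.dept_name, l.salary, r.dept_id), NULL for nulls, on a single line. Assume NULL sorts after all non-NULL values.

FULL OUTER JOIN keeps every row from both sides; unmatched rows get NULL for the other side's columns.
Matching on l.dept_id = r.dept_id AND l.batch = r.batch. A NULL in a compared column never satisfies the condition.
- dept_id=8, batch=FL: no r row matches, row kept with r columns NULL.
- dept_id=8, batch=FL: no r row matches, row kept with r columns NULL.
- dept_id=5, batch=DM: 2 matching r row(s), so 2 row(s) emitted.
- dept_id=1, batch=FL: no r row matches, row kept with r columns NULL.
- dept_id=NULL, batch=FL: no r row matches, row kept with r columns NULL.
- dept_id=1, batch=DM: no r row matches, row kept with r columns NULL.
- dept_id=8, batch=TH: no r row matches, row kept with r columns NULL.
- plus 4 unmatched r row(s), each kept with NULL l columns.

(Design, 50, 5); (Eng, NULL, NULL); (Marketing, 50, 5); (QA, NULL, 4); (QA, NULL, 5); (NULL, 40, NULL); (NULL, 45, NULL); (NULL, 55, NULL); (NULL, 55, NULL); (NULL, 60, NULL); (NULL, 80, NULL); (NULL, NULL, 5)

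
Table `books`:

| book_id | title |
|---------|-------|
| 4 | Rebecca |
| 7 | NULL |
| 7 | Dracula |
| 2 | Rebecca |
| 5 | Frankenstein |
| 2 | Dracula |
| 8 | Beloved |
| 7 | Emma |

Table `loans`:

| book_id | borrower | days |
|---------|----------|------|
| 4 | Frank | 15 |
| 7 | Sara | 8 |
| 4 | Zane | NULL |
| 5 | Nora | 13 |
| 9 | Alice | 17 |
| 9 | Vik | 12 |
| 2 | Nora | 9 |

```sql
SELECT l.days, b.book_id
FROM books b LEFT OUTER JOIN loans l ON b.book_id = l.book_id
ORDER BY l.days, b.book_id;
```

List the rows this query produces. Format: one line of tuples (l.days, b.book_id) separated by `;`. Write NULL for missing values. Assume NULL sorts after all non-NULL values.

(8, 7); (8, 7); (8, 7); (9, 2); (9, 2); (13, 5); (15, 4); (NULL, 4); (NULL, 8)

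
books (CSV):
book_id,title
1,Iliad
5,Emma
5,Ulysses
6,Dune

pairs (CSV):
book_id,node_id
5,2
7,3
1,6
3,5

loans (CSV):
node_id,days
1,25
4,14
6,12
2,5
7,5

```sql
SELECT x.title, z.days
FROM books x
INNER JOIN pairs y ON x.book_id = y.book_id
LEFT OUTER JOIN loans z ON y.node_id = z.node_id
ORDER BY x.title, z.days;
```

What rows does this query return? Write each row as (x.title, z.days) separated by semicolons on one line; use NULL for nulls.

(Emma, 5); (Iliad, 12); (Ulysses, 5)

Evaluate left to right. First `books x INNER JOIN pairs y` on book_id: 3 row(s).
Then LEFT JOIN `loans z` on node_id: each of those 3 rows is kept; rows whose y.node_id has no match in z get NULL for z's columns.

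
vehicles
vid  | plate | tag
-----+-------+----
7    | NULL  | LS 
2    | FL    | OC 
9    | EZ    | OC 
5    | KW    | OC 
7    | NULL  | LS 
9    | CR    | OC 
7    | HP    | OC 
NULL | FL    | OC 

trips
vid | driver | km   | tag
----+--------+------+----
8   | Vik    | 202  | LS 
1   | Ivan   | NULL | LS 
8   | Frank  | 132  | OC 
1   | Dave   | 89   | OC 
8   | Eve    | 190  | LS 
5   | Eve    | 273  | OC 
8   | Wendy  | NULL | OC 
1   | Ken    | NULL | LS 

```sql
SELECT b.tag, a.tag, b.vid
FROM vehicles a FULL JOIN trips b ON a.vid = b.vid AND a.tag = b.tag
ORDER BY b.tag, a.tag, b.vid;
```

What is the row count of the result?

15

FULL OUTER JOIN keeps every row from both sides; unmatched rows get NULL for the other side's columns.
Matching on a.vid = b.vid AND a.tag = b.tag. A NULL in a compared column never satisfies the condition.
Matched pairs: 1; unmatched a rows kept: 7; unmatched b rows kept: 7.
Total: 1 matched + 14 padded = 15 rows.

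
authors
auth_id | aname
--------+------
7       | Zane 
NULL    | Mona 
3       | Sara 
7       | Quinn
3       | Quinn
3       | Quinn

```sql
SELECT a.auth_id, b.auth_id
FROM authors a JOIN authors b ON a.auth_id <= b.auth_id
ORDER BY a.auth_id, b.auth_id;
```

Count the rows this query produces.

19

INNER JOIN keeps only pairs where the ON condition holds.
Matching on a.auth_id <= b.auth_id. A NULL in a compared column never satisfies the condition.
- a (auth_id=7) pairs with 2 row(s) of b.
- a (auth_id=NULL) has no partner → excluded.
- a (auth_id=3) pairs with 5 row(s) of b.
- a (auth_id=7) pairs with 2 row(s) of b.
- a (auth_id=3) pairs with 5 row(s) of b.
- a (auth_id=3) pairs with 5 row(s) of b.
Total: 19 rows.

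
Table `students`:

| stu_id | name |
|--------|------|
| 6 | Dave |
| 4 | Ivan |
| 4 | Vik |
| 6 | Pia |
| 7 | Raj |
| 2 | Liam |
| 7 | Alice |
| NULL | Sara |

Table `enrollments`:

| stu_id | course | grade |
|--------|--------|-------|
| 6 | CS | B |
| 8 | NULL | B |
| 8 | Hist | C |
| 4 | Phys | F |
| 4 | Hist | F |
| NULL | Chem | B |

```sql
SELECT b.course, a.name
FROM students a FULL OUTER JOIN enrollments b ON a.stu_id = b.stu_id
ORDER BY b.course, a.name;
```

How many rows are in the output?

13

FULL OUTER JOIN keeps every row from both sides; unmatched rows get NULL for the other side's columns.
Matching on a.stu_id = b.stu_id. A NULL in a compared column never satisfies the condition.
- a[0] stu_id=6 → 1 match(es) in b → 1 row(s).
- a[1] stu_id=4 → 2 match(es) in b → 2 row(s).
- a[2] stu_id=4 → 2 match(es) in b → 2 row(s).
- a[3] stu_id=6 → 1 match(es) in b → 1 row(s).
- a[4] stu_id=7 → no match; kept with NULLs on the b side.
- a[5] stu_id=2 → no match; kept with NULLs on the b side.
- a[6] stu_id=7 → no match; kept with NULLs on the b side.
- a[7] stu_id=NULL → no match; kept with NULLs on the b side.
- 3 row(s) from b found no a partner → padded with NULL.
Total: 6 matched + 7 padded = 13 rows.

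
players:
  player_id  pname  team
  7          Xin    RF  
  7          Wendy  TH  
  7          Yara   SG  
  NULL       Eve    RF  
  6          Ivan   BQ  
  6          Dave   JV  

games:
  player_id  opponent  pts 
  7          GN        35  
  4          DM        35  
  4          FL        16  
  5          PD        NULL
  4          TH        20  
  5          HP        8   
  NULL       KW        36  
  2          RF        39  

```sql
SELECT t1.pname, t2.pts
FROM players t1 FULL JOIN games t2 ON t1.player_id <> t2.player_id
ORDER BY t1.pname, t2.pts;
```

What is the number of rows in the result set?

34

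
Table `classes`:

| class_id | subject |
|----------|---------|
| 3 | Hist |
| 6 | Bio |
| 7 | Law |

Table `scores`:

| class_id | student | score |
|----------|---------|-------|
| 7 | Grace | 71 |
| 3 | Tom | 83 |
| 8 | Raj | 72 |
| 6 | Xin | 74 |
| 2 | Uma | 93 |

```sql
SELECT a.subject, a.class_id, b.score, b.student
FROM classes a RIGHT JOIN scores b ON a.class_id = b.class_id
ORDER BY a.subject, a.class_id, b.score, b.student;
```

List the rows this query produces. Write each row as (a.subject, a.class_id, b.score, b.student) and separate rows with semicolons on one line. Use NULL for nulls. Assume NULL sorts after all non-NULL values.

(Bio, 6, 74, Xin); (Hist, 3, 83, Tom); (Law, 7, 71, Grace); (NULL, NULL, 72, Raj); (NULL, NULL, 93, Uma)

RIGHT JOIN keeps every row from `scores`; unmatched rows get NULL for `classes`'s columns.
Matching on a.class_id = b.class_id.
- a (class_id=3) pairs with 1 row(s) of b.
- a (class_id=6) pairs with 1 row(s) of b.
- a (class_id=7) pairs with 1 row(s) of b.
- 2 b row(s) had no a match → kept, a columns NULL.
After projecting and ordering:
a.subject | a.class_id | b.score | b.student
Bio | 6 | 74 | Xin
Hist | 3 | 83 | Tom
Law | 7 | 71 | Grace
NULL | NULL | 72 | Raj
NULL | NULL | 93 | Uma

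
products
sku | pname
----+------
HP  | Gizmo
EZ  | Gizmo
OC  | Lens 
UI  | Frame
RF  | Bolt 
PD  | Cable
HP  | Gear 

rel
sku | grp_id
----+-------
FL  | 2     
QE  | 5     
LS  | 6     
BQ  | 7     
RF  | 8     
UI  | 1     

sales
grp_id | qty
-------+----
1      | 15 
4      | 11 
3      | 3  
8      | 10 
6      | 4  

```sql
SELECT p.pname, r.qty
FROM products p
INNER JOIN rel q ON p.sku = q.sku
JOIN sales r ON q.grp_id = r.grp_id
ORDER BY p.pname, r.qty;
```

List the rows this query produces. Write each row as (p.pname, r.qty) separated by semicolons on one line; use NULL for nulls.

(Bolt, 10); (Frame, 15)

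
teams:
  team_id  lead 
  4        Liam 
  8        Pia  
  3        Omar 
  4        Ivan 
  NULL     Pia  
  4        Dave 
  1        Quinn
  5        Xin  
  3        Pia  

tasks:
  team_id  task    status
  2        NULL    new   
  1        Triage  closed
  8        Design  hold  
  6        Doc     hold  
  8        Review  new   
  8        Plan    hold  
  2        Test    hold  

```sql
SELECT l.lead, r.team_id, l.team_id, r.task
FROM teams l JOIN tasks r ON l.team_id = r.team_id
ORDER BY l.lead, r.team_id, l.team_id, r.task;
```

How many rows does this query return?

INNER JOIN keeps only pairs where the ON condition holds.
Matching on l.team_id = r.team_id. A NULL in a compared column never satisfies the condition.
Matched pairs: 4.
Total: 4 rows.

4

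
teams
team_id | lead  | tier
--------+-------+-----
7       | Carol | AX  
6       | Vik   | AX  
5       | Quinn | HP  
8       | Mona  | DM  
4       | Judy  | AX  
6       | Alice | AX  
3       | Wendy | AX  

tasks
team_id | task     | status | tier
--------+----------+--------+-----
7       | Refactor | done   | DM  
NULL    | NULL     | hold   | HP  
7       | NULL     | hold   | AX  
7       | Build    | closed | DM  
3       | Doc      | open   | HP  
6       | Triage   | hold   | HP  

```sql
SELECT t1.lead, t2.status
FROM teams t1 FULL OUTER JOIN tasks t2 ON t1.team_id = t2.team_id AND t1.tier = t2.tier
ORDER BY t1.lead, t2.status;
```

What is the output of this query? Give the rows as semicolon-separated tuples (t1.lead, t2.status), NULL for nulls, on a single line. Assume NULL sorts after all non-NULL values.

(Alice, NULL); (Carol, hold); (Judy, NULL); (Mona, NULL); (Quinn, NULL); (Vik, NULL); (Wendy, NULL); (NULL, closed); (NULL, done); (NULL, hold); (NULL, hold); (NULL, open)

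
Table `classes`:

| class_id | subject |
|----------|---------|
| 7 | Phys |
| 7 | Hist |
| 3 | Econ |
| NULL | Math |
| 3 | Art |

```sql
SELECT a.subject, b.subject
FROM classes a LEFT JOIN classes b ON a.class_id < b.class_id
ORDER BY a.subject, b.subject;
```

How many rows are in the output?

7

LEFT JOIN keeps every row from `classes a`; unmatched rows get NULL for `classes b`'s columns.
Matching on a.class_id < b.class_id. A NULL in a compared column never satisfies the condition.
- a (class_id=7) has no partner → padded with NULL.
- a (class_id=7) has no partner → padded with NULL.
- a (class_id=3) pairs with 2 row(s) of b.
- a (class_id=NULL) has no partner → padded with NULL.
- a (class_id=3) pairs with 2 row(s) of b.
Total: 4 matched + 3 padded = 7 rows.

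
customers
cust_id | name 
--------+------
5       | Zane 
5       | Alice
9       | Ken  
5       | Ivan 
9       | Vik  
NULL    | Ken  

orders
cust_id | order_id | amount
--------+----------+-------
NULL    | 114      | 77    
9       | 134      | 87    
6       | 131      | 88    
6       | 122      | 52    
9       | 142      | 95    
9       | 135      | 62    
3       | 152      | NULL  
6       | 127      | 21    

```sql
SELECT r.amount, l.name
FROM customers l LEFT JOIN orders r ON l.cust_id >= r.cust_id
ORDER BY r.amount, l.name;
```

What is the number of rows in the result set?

18

LEFT JOIN keeps every row from `customers`; unmatched rows get NULL for `orders`'s columns.
Matching on l.cust_id >= r.cust_id. A NULL in a compared column never satisfies the condition.
- l[0] cust_id=5 → 1 match(es) in r → 1 row(s).
- l[1] cust_id=5 → 1 match(es) in r → 1 row(s).
- l[2] cust_id=9 → 7 match(es) in r → 7 row(s).
- l[3] cust_id=5 → 1 match(es) in r → 1 row(s).
- l[4] cust_id=9 → 7 match(es) in r → 7 row(s).
- l[5] cust_id=NULL → no match; kept with NULLs on the r side.
Total: 17 matched + 1 padded = 18 rows.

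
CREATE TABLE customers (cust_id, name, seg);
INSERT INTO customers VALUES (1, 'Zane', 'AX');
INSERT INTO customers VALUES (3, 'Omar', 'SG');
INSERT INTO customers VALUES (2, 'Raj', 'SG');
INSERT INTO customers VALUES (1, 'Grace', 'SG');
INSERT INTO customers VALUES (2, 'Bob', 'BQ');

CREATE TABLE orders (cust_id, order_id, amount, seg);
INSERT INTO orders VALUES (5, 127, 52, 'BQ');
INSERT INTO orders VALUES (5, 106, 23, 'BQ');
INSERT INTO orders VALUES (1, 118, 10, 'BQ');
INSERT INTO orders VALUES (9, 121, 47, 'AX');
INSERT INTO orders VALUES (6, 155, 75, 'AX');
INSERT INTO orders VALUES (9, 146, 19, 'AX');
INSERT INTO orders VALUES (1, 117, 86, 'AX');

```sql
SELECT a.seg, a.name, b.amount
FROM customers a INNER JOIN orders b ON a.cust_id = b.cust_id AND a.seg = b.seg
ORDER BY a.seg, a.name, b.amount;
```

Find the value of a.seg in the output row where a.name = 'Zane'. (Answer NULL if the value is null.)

INNER JOIN keeps only pairs where the ON condition holds.
Matching on a.cust_id = b.cust_id AND a.seg = b.seg.
- a[0] cust_id=1, seg=AX → 1 match(es) in b → 1 row(s).
- a[1] cust_id=3, seg=SG → no match; dropped.
- a[2] cust_id=2, seg=SG → no match; dropped.
- a[3] cust_id=1, seg=SG → no match; dropped.
- a[4] cust_id=2, seg=BQ → no match; dropped.

AX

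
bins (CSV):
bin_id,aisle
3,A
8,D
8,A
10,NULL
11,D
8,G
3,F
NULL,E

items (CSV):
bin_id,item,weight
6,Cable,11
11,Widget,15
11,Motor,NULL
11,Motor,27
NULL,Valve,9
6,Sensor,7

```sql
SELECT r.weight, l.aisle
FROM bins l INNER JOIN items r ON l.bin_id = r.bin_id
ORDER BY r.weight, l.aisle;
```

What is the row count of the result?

3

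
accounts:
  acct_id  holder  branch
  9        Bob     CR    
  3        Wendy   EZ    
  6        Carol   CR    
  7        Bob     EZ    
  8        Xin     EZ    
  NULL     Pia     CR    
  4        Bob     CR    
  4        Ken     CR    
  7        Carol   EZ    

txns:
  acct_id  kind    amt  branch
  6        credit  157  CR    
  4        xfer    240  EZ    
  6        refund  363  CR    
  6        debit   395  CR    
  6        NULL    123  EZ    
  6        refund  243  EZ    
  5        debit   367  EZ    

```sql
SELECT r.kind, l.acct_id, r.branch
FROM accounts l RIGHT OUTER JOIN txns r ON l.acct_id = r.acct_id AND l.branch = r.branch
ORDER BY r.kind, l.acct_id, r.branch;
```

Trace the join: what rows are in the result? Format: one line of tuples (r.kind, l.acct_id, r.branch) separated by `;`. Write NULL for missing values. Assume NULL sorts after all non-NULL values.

RIGHT JOIN keeps every row from `txns`; unmatched rows get NULL for `accounts`'s columns.
Matching on l.acct_id = r.acct_id AND l.branch = r.branch. A NULL in a compared column never satisfies the condition.
- l row (acct_id=9, branch=CR): no match.
- l row (acct_id=3, branch=EZ): no match.
- l row (acct_id=6, branch=CR): matches 3 r row(s) → 3 output row(s).
- l row (acct_id=7, branch=EZ): no match.
- l row (acct_id=8, branch=EZ): no match.
- l row (acct_id=NULL, branch=CR): no match.
- l row (acct_id=4, branch=CR): no match.
- l row (acct_id=4, branch=CR): no match.
- l row (acct_id=7, branch=EZ): no match.
- 4 r row(s) had no l match → kept, l columns NULL.
After projecting and ordering:
r.kind | l.acct_id | r.branch
credit | 6 | CR
debit | 6 | CR
debit | NULL | EZ
refund | 6 | CR
refund | NULL | EZ
xfer | NULL | EZ
NULL | NULL | EZ

(credit, 6, CR); (debit, 6, CR); (debit, NULL, EZ); (refund, 6, CR); (refund, NULL, EZ); (xfer, NULL, EZ); (NULL, NULL, EZ)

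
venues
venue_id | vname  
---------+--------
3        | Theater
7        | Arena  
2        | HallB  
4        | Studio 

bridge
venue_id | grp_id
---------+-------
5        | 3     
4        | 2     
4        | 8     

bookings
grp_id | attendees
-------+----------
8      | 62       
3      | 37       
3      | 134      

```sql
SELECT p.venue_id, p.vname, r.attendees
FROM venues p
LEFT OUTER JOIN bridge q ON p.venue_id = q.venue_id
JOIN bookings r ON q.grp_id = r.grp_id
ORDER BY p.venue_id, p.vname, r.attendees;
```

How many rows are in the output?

1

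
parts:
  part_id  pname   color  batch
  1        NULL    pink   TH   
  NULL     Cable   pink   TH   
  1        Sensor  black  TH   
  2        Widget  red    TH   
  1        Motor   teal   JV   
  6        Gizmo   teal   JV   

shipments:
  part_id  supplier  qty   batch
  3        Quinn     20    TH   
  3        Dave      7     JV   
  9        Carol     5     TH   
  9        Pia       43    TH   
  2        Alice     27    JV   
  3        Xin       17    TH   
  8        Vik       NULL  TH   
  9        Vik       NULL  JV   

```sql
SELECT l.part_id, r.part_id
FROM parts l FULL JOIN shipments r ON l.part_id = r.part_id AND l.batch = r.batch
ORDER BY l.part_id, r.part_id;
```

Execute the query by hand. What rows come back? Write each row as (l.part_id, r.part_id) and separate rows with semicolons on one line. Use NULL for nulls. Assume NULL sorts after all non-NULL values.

FULL OUTER JOIN keeps every row from both sides; unmatched rows get NULL for the other side's columns.
Matching on l.part_id = r.part_id AND l.batch = r.batch. A NULL in a compared column never satisfies the condition.
Matched pairs: 0; unmatched l rows kept: 6; unmatched r rows kept: 8.

(1, NULL); (1, NULL); (1, NULL); (2, NULL); (6, NULL); (NULL, 2); (NULL, 3); (NULL, 3); (NULL, 3); (NULL, 8); (NULL, 9); (NULL, 9); (NULL, 9); (NULL, NULL)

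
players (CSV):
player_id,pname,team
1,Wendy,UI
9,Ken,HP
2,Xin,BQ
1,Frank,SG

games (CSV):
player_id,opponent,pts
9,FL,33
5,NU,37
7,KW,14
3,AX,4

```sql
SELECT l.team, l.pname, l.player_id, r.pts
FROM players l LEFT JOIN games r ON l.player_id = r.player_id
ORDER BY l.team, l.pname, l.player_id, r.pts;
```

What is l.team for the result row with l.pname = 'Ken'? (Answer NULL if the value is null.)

LEFT JOIN keeps every row from `players`; unmatched rows get NULL for `games`'s columns.
Matching on l.player_id = r.player_id.
- l (player_id=1) has no partner → padded with NULL.
- l (player_id=9) pairs with 1 row(s) of r.
- l (player_id=2) has no partner → padded with NULL.
- l (player_id=1) has no partner → padded with NULL.

HP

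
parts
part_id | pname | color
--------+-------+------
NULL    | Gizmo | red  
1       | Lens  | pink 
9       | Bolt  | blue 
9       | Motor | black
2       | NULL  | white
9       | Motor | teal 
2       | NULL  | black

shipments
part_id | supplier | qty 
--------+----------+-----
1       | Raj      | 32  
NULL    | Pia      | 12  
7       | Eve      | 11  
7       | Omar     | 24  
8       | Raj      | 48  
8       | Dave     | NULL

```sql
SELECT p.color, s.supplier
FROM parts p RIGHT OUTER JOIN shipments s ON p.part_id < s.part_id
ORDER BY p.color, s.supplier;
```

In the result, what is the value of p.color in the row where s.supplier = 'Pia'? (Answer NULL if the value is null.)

RIGHT JOIN keeps every row from `shipments`; unmatched rows get NULL for `parts`'s columns.
Matching on p.part_id < s.part_id. A NULL in a compared column never satisfies the condition.
Matched pairs: 12; unmatched s rows kept: 2.

NULL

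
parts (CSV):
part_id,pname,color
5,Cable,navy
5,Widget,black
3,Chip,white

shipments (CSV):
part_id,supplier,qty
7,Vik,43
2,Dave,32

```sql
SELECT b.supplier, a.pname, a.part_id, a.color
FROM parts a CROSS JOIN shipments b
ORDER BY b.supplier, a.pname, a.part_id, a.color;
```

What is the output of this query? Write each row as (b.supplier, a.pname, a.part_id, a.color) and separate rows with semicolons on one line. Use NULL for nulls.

CROSS JOIN pairs every row of `parts` with every row of `shipments`: 3 × 2 = 6 rows.

(Dave, Cable, 5, navy); (Dave, Chip, 3, white); (Dave, Widget, 5, black); (Vik, Cable, 5, navy); (Vik, Chip, 3, white); (Vik, Widget, 5, black)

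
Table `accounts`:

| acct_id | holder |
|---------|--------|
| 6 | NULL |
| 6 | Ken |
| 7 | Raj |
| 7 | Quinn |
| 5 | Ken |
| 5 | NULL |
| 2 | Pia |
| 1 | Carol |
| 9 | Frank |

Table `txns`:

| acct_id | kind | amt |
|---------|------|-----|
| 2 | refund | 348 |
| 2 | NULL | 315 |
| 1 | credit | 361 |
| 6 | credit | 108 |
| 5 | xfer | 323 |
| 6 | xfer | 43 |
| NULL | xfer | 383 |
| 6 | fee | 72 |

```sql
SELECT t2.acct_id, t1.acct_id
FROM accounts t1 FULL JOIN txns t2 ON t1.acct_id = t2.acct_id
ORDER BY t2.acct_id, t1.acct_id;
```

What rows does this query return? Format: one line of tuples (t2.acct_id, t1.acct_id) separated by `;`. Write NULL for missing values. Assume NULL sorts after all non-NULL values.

(1, 1); (2, 2); (2, 2); (5, 5); (5, 5); (6, 6); (6, 6); (6, 6); (6, 6); (6, 6); (6, 6); (NULL, 7); (NULL, 7); (NULL, 9); (NULL, NULL)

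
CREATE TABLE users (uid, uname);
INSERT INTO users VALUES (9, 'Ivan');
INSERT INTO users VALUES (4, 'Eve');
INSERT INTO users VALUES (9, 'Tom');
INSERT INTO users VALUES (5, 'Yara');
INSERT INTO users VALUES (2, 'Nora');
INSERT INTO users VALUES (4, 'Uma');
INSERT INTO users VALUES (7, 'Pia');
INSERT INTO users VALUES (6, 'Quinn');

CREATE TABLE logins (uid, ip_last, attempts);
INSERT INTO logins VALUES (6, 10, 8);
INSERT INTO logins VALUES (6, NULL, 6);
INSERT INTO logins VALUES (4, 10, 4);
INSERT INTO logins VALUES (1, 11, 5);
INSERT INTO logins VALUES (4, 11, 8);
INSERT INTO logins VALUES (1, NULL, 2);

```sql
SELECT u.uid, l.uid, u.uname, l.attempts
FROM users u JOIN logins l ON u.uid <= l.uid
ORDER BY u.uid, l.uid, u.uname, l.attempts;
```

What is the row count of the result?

16

INNER JOIN keeps only pairs where the ON condition holds.
Matching on u.uid <= l.uid.
- u row (uid=9): no match → dropped.
- u row (uid=4): matches 4 l row(s) → 4 output row(s).
- u row (uid=9): no match → dropped.
- u row (uid=5): matches 2 l row(s) → 2 output row(s).
- u row (uid=2): matches 4 l row(s) → 4 output row(s).
- u row (uid=4): matches 4 l row(s) → 4 output row(s).
- u row (uid=7): no match → dropped.
- u row (uid=6): matches 2 l row(s) → 2 output row(s).
Total: 16 rows.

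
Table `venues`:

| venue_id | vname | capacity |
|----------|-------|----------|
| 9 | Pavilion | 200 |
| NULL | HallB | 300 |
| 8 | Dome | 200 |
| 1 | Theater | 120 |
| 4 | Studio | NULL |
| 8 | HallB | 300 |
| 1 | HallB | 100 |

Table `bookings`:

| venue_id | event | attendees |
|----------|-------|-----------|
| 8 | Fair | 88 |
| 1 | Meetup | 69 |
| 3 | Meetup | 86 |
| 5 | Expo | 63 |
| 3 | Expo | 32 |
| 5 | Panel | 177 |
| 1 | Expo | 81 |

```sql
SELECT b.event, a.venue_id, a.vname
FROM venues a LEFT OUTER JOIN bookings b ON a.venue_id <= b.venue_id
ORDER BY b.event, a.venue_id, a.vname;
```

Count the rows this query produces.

LEFT JOIN keeps every row from `venues`; unmatched rows get NULL for `bookings`'s columns.
Matching on a.venue_id <= b.venue_id. A NULL in a compared column never satisfies the condition.
Matched pairs: 19; unmatched a rows kept: 2.
Total: 19 matched + 2 padded = 21 rows.

21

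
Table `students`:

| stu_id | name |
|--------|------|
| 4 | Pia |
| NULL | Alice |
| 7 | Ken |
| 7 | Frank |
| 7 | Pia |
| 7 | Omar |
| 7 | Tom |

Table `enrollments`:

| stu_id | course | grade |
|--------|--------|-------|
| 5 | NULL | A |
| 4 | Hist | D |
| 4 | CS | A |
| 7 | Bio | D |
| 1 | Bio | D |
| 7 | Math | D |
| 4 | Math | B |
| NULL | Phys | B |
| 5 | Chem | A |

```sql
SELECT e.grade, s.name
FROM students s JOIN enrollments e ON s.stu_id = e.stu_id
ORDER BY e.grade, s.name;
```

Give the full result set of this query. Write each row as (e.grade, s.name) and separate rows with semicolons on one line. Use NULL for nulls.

(A, Pia); (B, Pia); (D, Frank); (D, Frank); (D, Ken); (D, Ken); (D, Omar); (D, Omar); (D, Pia); (D, Pia); (D, Pia); (D, Tom); (D, Tom)

INNER JOIN keeps only pairs where the ON condition holds.
Matching on s.stu_id = e.stu_id. A NULL in a compared column never satisfies the condition.
- s (stu_id=4) pairs with 3 row(s) of e.
- s (stu_id=NULL) has no partner → excluded.
- s (stu_id=7) pairs with 2 row(s) of e.
- s (stu_id=7) pairs with 2 row(s) of e.
- s (stu_id=7) pairs with 2 row(s) of e.
- s (stu_id=7) pairs with 2 row(s) of e.
- s (stu_id=7) pairs with 2 row(s) of e.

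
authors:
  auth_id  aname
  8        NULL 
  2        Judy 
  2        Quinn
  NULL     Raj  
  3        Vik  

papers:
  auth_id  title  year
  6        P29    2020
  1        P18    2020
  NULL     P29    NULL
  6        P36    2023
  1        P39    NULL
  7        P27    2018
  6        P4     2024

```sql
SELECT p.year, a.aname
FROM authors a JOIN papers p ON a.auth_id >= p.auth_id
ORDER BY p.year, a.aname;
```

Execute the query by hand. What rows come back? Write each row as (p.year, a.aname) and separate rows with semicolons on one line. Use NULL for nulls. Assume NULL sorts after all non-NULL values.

INNER JOIN keeps only pairs where the ON condition holds.
Matching on a.auth_id >= p.auth_id. A NULL in a compared column never satisfies the condition.
Matched pairs: 12.

(2018, NULL); (2020, Judy); (2020, Quinn); (2020, Vik); (2020, NULL); (2020, NULL); (2023, NULL); (2024, NULL); (NULL, Judy); (NULL, Quinn); (NULL, Vik); (NULL, NULL)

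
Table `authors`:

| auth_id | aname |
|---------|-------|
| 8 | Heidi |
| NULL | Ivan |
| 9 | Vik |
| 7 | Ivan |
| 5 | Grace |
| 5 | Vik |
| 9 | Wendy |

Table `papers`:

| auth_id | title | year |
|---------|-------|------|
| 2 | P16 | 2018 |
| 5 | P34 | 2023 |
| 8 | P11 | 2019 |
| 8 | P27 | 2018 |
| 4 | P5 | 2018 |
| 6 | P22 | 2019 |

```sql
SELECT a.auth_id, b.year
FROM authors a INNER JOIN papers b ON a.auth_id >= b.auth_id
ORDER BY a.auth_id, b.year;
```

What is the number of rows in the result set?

INNER JOIN keeps only pairs where the ON condition holds.
Matching on a.auth_id >= b.auth_id. A NULL in a compared column never satisfies the condition.
- a (auth_id=8) pairs with 6 row(s) of b.
- a (auth_id=NULL) has no partner → excluded.
- a (auth_id=9) pairs with 6 row(s) of b.
- a (auth_id=7) pairs with 4 row(s) of b.
- a (auth_id=5) pairs with 3 row(s) of b.
- a (auth_id=5) pairs with 3 row(s) of b.
- a (auth_id=9) pairs with 6 row(s) of b.
Total: 28 rows.

28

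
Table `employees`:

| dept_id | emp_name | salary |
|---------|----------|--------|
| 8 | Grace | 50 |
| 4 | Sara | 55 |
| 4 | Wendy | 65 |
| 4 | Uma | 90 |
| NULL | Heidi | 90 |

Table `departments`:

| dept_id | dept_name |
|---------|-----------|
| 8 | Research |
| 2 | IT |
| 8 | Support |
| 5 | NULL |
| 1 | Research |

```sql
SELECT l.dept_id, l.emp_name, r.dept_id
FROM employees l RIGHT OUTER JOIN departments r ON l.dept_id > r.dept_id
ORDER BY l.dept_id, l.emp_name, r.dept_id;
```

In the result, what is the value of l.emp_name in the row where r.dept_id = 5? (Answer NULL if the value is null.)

RIGHT JOIN keeps every row from `departments`; unmatched rows get NULL for `employees`'s columns.
Matching on l.dept_id > r.dept_id. A NULL in a compared column never satisfies the condition.
- l row (dept_id=8): matches 3 r row(s) → 3 output row(s).
- l row (dept_id=4): matches 2 r row(s) → 2 output row(s).
- l row (dept_id=4): matches 2 r row(s) → 2 output row(s).
- l row (dept_id=4): matches 2 r row(s) → 2 output row(s).
- l row (dept_id=NULL): no match.
- plus 2 unmatched r row(s), each kept with NULL l columns.

Grace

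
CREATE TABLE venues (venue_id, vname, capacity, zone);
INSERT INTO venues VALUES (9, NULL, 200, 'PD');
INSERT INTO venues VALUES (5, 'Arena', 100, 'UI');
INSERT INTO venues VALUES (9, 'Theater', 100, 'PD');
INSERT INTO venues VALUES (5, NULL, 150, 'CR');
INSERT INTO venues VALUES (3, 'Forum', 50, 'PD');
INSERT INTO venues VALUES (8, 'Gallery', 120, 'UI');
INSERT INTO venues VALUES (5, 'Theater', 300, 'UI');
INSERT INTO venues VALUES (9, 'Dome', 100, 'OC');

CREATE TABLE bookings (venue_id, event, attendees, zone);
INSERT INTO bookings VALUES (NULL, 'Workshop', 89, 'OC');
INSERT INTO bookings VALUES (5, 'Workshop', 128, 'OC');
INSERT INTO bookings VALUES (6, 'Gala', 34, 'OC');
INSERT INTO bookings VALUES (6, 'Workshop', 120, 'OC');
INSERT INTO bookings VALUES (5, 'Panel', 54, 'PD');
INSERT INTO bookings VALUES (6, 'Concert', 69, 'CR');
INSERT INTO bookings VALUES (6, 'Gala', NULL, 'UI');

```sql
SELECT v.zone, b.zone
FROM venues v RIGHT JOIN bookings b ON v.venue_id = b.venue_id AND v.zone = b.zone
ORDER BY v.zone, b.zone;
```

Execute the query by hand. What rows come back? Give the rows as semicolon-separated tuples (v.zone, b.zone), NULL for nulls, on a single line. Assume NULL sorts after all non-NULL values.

RIGHT JOIN keeps every row from `bookings`; unmatched rows get NULL for `venues`'s columns.
Matching on v.venue_id = b.venue_id AND v.zone = b.zone. A NULL in a compared column never satisfies the condition.
- v[0] venue_id=9, zone=PD → no match.
- v[1] venue_id=5, zone=UI → no match.
- v[2] venue_id=9, zone=PD → no match.
- v[3] venue_id=5, zone=CR → no match.
- v[4] venue_id=3, zone=PD → no match.
- v[5] venue_id=8, zone=UI → no match.
- v[6] venue_id=5, zone=UI → no match.
- v[7] venue_id=9, zone=OC → no match.
- 7 row(s) from b found no v partner → padded with NULL.
After projecting and ordering:
v.zone | b.zone
NULL | CR
NULL | OC
NULL | OC
NULL | OC
NULL | OC
NULL | PD
NULL | UI

(NULL, CR); (NULL, OC); (NULL, OC); (NULL, OC); (NULL, OC); (NULL, PD); (NULL, UI)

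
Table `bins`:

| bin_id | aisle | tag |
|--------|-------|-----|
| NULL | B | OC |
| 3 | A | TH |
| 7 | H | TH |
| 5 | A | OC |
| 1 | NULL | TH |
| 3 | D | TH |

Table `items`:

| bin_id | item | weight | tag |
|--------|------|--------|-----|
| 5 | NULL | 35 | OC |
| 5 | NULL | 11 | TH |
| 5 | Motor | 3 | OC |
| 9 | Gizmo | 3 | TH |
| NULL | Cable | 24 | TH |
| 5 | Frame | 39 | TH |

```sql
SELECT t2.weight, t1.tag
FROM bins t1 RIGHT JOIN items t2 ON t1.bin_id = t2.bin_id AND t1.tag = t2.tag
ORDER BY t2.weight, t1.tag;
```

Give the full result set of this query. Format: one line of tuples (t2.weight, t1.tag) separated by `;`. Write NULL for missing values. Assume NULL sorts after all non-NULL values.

(3, OC); (3, NULL); (11, NULL); (24, NULL); (35, OC); (39, NULL)

RIGHT JOIN keeps every row from `items`; unmatched rows get NULL for `bins`'s columns.
Matching on t1.bin_id = t2.bin_id AND t1.tag = t2.tag. A NULL in a compared column never satisfies the condition.
- t1 (bin_id=NULL, tag=OC) has no partner in t2.
- t1 (bin_id=3, tag=TH) has no partner in t2.
- t1 (bin_id=7, tag=TH) has no partner in t2.
- t1 (bin_id=5, tag=OC) pairs with 2 row(s) of t2.
- t1 (bin_id=1, tag=TH) has no partner in t2.
- t1 (bin_id=3, tag=TH) has no partner in t2.
- 4 t2 row(s) had no t1 match → kept, t1 columns NULL.
After projecting and ordering:
t2.weight | t1.tag
3 | OC
3 | NULL
11 | NULL
24 | NULL
35 | OC
39 | NULL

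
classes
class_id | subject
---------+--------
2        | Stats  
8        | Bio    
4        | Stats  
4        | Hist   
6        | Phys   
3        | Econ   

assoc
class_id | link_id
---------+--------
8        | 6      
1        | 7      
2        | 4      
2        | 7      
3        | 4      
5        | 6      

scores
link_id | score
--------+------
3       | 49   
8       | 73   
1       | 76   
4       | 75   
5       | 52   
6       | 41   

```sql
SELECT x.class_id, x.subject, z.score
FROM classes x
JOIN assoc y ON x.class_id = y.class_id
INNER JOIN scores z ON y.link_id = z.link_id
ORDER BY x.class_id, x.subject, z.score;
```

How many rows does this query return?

3

Joins associate left-to-right: classes INNER JOIN assoc on class_id gives 4 intermediate row(s).
Then INNER JOIN `scores z` on link_id: keep only rows whose y.link_id appears in z.
Result: 3 row(s).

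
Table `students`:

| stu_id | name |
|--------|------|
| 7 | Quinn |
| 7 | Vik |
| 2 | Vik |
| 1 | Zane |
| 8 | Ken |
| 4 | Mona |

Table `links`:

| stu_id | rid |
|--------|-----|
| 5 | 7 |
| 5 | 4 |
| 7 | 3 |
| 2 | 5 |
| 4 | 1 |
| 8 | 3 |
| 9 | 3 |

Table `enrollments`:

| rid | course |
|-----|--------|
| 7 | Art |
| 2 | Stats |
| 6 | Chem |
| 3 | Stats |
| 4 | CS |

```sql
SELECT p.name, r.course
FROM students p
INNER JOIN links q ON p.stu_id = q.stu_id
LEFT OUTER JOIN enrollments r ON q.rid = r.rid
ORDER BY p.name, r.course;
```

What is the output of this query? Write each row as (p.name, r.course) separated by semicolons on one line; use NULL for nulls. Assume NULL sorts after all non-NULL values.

(Ken, Stats); (Mona, NULL); (Quinn, Stats); (Vik, Stats); (Vik, NULL)

Step 1 — p INNER JOIN q on stu_id → 5 row(s).
Then LEFT JOIN `enrollments r` on rid: each of those 5 rows is kept; rows whose q.rid has no match in r get NULL for r's columns.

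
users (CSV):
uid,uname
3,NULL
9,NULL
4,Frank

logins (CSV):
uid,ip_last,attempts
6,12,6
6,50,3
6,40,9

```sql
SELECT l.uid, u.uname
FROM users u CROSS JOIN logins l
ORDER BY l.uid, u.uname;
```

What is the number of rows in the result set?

9

CROSS JOIN pairs every row of `users` with every row of `logins`: 3 × 3 = 9 rows.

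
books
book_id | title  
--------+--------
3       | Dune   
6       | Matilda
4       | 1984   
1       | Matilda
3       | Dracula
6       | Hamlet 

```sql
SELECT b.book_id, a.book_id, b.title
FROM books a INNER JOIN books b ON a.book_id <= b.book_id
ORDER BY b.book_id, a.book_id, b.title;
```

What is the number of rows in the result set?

23

INNER JOIN keeps only pairs where the ON condition holds.
Matching on a.book_id <= b.book_id.
Matched pairs: 23.
Total: 23 rows.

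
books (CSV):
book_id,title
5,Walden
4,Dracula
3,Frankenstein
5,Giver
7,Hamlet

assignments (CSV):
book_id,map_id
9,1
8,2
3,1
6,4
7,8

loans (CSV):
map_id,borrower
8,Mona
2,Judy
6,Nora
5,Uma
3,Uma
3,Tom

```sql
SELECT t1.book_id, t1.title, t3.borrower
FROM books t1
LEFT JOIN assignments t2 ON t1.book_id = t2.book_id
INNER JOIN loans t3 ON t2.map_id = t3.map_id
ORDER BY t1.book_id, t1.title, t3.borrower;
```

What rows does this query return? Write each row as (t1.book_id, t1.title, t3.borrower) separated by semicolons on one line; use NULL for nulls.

Joins associate left-to-right: books LEFT JOIN assignments on book_id gives 5 intermediate row(s).
Then INNER JOIN `loans t3` on map_id: keep only rows whose t2.map_id appears in t3.

(7, Hamlet, Mona)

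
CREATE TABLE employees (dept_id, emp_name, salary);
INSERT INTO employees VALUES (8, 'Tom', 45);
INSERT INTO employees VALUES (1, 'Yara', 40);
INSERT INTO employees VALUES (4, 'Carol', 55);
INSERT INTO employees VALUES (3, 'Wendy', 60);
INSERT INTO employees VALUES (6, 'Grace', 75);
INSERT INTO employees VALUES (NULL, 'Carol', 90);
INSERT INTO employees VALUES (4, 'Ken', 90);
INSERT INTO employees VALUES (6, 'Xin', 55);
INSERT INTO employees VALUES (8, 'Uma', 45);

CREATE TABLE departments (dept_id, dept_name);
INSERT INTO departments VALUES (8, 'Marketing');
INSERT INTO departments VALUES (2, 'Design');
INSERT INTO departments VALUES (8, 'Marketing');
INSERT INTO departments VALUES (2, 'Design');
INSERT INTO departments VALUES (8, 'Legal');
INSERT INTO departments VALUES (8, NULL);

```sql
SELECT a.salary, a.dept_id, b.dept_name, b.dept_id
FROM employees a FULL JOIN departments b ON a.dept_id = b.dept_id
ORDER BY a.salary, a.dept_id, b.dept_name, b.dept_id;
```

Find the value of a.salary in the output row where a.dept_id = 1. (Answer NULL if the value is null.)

40

FULL OUTER JOIN keeps every row from both sides; unmatched rows get NULL for the other side's columns.
Matching on a.dept_id = b.dept_id. A NULL in a compared column never satisfies the condition.
Matched pairs: 8; unmatched a rows kept: 7; unmatched b rows kept: 2.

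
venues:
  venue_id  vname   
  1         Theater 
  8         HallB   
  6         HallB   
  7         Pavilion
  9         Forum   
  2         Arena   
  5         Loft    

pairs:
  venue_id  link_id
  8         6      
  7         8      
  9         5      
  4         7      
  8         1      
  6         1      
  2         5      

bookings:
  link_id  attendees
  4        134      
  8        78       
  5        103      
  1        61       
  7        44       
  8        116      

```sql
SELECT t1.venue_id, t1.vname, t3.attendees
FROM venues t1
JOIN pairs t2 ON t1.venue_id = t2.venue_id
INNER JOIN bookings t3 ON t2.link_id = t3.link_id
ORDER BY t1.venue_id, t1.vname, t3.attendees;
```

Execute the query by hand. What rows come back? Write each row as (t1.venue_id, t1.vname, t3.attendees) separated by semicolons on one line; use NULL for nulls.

Joins associate left-to-right: venues INNER JOIN pairs on venue_id gives 6 intermediate row(s).
Then INNER JOIN `bookings t3` on link_id: keep only rows whose t2.link_id appears in t3.

(2, Arena, 103); (6, HallB, 61); (7, Pavilion, 78); (7, Pavilion, 116); (8, HallB, 61); (9, Forum, 103)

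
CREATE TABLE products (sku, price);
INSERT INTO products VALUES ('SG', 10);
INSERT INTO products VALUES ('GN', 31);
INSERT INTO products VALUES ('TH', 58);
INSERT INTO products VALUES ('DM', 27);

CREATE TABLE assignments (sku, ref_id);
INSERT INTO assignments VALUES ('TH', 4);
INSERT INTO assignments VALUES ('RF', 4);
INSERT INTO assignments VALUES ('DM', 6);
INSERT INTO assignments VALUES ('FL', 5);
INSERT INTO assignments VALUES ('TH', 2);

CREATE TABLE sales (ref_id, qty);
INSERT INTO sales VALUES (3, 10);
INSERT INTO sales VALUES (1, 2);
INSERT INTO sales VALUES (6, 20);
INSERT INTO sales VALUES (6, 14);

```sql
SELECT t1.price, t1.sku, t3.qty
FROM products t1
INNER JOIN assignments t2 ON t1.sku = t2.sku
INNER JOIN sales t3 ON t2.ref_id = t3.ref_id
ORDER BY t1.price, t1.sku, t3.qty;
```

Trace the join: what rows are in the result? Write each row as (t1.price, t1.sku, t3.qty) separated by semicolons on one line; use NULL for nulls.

(27, DM, 14); (27, DM, 20)

Step 1 — t1 INNER JOIN t2 on sku → 3 row(s).
Then INNER JOIN `sales t3` on ref_id: keep only rows whose t2.ref_id appears in t3.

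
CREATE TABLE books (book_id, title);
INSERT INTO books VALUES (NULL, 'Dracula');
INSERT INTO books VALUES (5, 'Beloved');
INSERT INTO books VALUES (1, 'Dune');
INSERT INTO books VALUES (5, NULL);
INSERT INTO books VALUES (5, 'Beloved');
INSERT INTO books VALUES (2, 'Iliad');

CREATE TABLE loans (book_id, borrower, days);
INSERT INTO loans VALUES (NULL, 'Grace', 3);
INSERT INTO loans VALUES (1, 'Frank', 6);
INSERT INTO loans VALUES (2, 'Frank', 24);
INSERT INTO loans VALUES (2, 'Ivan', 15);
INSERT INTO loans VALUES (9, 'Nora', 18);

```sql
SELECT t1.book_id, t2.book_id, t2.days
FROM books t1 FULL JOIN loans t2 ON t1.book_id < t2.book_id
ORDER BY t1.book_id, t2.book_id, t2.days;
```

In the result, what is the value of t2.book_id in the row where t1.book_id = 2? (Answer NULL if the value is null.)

9

FULL OUTER JOIN keeps every row from both sides; unmatched rows get NULL for the other side's columns.
Matching on t1.book_id < t2.book_id. A NULL in a compared column never satisfies the condition.
- t1 row (book_id=NULL): no match → kept, t2 columns NULL.
- t1 row (book_id=5): matches 1 t2 row(s) → 1 output row(s).
- t1 row (book_id=1): matches 3 t2 row(s) → 3 output row(s).
- t1 row (book_id=5): matches 1 t2 row(s) → 1 output row(s).
- t1 row (book_id=5): matches 1 t2 row(s) → 1 output row(s).
- t1 row (book_id=2): matches 1 t2 row(s) → 1 output row(s).
- 2 row(s) from t2 found no t1 partner → padded with NULL.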